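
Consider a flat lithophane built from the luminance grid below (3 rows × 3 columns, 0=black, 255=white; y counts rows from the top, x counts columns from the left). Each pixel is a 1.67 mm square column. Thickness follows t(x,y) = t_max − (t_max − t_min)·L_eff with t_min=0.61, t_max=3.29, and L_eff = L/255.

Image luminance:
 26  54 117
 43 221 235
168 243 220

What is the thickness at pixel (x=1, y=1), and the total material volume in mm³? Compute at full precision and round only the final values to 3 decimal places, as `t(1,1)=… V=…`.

span = t_max - t_min = 3.29 - 0.61 = 2.680
L(1,1) = 221, L_eff = 221/255 = 0.866667
t(1,1) = 3.29 - 2.680·0.866667 = 0.967
Σt over all 3·3 pixels = 399419/25500 ≈ 15.6634902
V = pitch²·Σt = 1.67²·399419/25500 = 43.684

t(1,1)=0.967 V=43.684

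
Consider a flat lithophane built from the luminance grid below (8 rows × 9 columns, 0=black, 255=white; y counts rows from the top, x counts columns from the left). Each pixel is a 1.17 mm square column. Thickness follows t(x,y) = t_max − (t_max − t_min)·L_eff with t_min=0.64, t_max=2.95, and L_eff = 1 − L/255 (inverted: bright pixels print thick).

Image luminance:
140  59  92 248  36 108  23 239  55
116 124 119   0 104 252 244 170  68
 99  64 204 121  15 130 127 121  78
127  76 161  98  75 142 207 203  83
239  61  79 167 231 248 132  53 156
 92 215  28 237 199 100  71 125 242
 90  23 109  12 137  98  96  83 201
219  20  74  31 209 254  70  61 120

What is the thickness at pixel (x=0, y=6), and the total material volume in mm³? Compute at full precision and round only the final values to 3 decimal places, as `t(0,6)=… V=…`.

t(0,6)=1.455 V=173.568

span = t_max - t_min = 2.95 - 0.64 = 2.310
L(0,6) = 90, L_eff = 1 - 90/255 = 0.647059 (inverted)
t(0,6) = 2.95 - 2.310·0.647059 = 1.455
Σt over all 8·9 pixels = 4311/34 ≈ 126.7941176
V = pitch²·Σt = 1.17²·4311/34 = 173.568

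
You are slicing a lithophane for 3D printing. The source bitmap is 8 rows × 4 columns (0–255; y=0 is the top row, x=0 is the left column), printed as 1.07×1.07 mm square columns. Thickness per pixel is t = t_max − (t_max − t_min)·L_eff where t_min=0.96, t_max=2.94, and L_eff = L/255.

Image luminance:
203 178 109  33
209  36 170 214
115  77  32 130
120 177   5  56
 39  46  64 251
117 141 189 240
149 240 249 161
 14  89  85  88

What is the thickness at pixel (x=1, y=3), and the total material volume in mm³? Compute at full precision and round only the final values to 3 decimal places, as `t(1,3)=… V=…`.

t(1,3)=1.566 V=71.922

span = t_max - t_min = 2.94 - 0.96 = 1.980
L(1,3) = 177, L_eff = 177/255 = 0.694118
t(1,3) = 2.94 - 1.980·0.694118 = 1.566
Σt over all 8·4 pixels = 133491/2125 ≈ 62.8192941
V = pitch²·Σt = 1.07²·133491/2125 = 71.922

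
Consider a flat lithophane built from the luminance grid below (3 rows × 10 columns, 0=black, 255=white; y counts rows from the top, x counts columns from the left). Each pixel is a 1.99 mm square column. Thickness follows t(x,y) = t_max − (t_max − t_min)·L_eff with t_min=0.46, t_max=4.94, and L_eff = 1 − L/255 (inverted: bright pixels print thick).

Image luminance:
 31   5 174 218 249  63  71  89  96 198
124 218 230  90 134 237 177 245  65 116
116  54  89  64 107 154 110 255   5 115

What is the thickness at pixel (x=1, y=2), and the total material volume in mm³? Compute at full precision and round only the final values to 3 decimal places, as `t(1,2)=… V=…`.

span = t_max - t_min = 4.94 - 0.46 = 4.480
L(1,2) = 54, L_eff = 1 - 54/255 = 0.788235 (inverted)
t(1,2) = 4.94 - 4.480·0.788235 = 1.409
Σt over all 3·10 pixels = 524663/6375 ≈ 82.3000784
V = pitch²·Σt = 1.99²·524663/6375 = 325.917

t(1,2)=1.409 V=325.917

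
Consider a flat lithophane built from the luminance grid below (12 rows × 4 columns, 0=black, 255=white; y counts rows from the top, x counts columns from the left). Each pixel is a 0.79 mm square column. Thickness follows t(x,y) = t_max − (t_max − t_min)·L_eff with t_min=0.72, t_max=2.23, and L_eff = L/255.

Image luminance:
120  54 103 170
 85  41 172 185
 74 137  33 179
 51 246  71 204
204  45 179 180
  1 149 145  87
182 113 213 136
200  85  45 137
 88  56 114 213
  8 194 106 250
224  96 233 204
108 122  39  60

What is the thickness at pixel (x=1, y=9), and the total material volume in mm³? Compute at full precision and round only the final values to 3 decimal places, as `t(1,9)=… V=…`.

t(1,9)=1.081 V=44.109

span = t_max - t_min = 2.23 - 0.72 = 1.510
L(1,9) = 194, L_eff = 194/255 = 0.760784
t(1,9) = 2.23 - 1.510·0.760784 = 1.081
Σt over all 12·4 pixels = 600743/8500 ≈ 70.6756471
V = pitch²·Σt = 0.79²·600743/8500 = 44.109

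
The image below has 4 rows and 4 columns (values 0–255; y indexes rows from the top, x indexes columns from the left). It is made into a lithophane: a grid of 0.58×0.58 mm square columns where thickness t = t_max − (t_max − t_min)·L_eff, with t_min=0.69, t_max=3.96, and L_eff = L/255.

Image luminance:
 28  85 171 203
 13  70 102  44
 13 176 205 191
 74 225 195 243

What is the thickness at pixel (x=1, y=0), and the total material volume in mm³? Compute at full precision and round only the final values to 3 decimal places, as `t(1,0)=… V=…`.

t(1,0)=2.870 V=12.523

span = t_max - t_min = 3.96 - 0.69 = 3.270
L(1,0) = 85, L_eff = 85/255 = 0.333333
t(1,0) = 3.96 - 3.270·0.333333 = 2.870
Σt over all 4·4 pixels = 158209/4250 ≈ 37.2256471
V = pitch²·Σt = 0.58²·158209/4250 = 12.523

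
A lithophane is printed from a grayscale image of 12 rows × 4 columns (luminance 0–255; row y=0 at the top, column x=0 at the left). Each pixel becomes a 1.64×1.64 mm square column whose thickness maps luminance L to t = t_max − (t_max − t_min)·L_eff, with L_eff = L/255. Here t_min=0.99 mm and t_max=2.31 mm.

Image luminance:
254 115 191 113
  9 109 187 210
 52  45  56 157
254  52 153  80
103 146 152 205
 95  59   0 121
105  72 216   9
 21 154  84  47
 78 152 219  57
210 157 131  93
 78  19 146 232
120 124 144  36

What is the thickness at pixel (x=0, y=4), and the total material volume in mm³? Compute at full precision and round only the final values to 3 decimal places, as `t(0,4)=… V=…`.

span = t_max - t_min = 2.31 - 0.99 = 1.320
L(0,4) = 103, L_eff = 103/255 = 0.403922
t(0,4) = 2.31 - 1.320·0.403922 = 1.777
Σt over all 12·4 pixels = 173778/2125 ≈ 81.7778824
V = pitch²·Σt = 1.64²·173778/2125 = 219.950

t(0,4)=1.777 V=219.950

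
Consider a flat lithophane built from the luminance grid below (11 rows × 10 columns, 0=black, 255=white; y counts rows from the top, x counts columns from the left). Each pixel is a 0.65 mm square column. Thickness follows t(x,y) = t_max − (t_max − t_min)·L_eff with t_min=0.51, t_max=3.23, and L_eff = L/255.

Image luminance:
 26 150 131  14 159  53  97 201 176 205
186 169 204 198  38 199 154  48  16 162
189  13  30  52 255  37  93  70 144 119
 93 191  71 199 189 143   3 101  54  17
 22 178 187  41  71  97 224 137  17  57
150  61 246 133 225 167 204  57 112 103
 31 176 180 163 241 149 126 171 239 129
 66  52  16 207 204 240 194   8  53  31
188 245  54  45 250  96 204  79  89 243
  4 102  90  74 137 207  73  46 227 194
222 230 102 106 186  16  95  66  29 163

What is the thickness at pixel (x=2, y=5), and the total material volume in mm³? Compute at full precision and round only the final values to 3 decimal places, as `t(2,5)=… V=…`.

t(2,5)=0.606 V=88.481

span = t_max - t_min = 3.23 - 0.51 = 2.720
L(2,5) = 246, L_eff = 246/255 = 0.964706
t(2,5) = 3.23 - 2.720·0.964706 = 0.606
Σt over all 11·10 pixels = 157067/750 ≈ 209.4226667
V = pitch²·Σt = 0.65²·157067/750 = 88.481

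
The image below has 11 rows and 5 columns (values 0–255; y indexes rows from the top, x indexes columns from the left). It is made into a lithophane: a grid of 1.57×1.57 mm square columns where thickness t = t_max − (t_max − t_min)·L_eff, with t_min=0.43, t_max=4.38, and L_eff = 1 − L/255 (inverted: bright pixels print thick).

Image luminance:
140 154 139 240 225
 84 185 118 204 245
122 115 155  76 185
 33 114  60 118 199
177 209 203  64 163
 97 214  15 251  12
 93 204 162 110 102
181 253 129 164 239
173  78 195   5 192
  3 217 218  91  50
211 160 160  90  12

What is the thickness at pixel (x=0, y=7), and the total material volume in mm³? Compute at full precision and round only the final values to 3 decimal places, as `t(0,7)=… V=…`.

t(0,7)=3.234 V=356.418

span = t_max - t_min = 4.38 - 0.43 = 3.950
L(0,7) = 181, L_eff = 1 - 181/255 = 0.290196 (inverted)
t(0,7) = 4.38 - 3.950·0.290196 = 3.234
Σt over all 11·5 pixels = 737447/5100 ≈ 144.5974510
V = pitch²·Σt = 1.57²·737447/5100 = 356.418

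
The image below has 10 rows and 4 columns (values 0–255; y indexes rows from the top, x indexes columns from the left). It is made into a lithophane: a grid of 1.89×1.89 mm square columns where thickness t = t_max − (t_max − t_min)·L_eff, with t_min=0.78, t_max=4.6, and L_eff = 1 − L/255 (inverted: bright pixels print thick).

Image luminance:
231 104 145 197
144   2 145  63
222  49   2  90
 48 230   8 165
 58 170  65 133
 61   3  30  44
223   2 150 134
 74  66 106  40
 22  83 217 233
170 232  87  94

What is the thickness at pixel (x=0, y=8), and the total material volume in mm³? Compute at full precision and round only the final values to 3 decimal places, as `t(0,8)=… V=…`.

t(0,8)=1.110 V=343.796

span = t_max - t_min = 4.6 - 0.78 = 3.820
L(0,8) = 22, L_eff = 1 - 22/255 = 0.913725 (inverted)
t(0,8) = 4.6 - 3.820·0.913725 = 1.110
Σt over all 10·4 pixels = 613561/6375 ≈ 96.2448627
V = pitch²·Σt = 1.89²·613561/6375 = 343.796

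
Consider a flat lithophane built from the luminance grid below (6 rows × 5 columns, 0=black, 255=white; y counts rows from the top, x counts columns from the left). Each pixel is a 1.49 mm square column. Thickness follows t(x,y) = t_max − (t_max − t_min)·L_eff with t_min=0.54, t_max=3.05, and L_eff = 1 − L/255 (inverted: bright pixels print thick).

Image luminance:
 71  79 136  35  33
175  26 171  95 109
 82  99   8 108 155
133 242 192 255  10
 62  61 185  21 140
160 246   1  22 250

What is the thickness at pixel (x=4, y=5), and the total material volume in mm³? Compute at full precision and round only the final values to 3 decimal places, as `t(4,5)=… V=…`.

t(4,5)=3.001 V=109.435

span = t_max - t_min = 3.05 - 0.54 = 2.510
L(4,5) = 250, L_eff = 1 - 250/255 = 0.019608 (inverted)
t(4,5) = 3.05 - 2.510·0.019608 = 3.001
Σt over all 6·5 pixels = 628481/12750 ≈ 49.2926275
V = pitch²·Σt = 1.49²·628481/12750 = 109.435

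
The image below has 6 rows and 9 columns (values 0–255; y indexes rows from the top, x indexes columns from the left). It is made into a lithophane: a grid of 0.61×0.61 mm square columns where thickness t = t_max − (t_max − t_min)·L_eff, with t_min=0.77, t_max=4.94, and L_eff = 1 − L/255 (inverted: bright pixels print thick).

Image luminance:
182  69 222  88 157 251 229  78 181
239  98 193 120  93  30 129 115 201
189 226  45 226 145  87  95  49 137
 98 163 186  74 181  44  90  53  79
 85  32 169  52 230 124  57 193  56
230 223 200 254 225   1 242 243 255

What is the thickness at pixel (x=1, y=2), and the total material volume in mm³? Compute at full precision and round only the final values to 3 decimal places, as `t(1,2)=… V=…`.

t(1,2)=4.466 V=62.405

span = t_max - t_min = 4.94 - 0.77 = 4.170
L(1,2) = 226, L_eff = 1 - 226/255 = 0.113725 (inverted)
t(1,2) = 4.94 - 4.170·0.113725 = 4.466
Σt over all 6·9 pixels = 1425537/8500 ≈ 167.7102353
V = pitch²·Σt = 0.61²·1425537/8500 = 62.405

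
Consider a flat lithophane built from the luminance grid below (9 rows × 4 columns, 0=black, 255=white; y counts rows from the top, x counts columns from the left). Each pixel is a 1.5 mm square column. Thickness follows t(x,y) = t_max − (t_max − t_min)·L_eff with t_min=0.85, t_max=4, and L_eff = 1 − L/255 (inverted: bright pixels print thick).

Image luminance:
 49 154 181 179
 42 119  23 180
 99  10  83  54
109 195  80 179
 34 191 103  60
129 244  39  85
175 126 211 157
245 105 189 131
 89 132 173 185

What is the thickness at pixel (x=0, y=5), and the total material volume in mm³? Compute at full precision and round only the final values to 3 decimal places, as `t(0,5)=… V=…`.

span = t_max - t_min = 4 - 0.85 = 3.150
L(0,5) = 129, L_eff = 1 - 129/255 = 0.494118 (inverted)
t(0,5) = 4 - 3.150·0.494118 = 2.444
Σt over all 9·4 pixels = 86.67
V = pitch²·Σt = 1.5²·86.67 = 195.008

t(0,5)=2.444 V=195.008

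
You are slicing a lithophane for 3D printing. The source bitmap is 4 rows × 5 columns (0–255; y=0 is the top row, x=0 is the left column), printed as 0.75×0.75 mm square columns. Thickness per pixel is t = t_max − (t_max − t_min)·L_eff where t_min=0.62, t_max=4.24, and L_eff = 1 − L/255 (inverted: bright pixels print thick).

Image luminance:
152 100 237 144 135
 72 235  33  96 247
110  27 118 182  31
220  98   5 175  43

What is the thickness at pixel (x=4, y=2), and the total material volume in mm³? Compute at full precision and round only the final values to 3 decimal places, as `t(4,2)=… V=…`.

t(4,2)=1.060 V=26.619

span = t_max - t_min = 4.24 - 0.62 = 3.620
L(4,2) = 31, L_eff = 1 - 31/255 = 0.878431 (inverted)
t(4,2) = 4.24 - 3.620·0.878431 = 1.060
Σt over all 4·5 pixels = 20112/425 ≈ 47.3223529
V = pitch²·Σt = 0.75²·20112/425 = 26.619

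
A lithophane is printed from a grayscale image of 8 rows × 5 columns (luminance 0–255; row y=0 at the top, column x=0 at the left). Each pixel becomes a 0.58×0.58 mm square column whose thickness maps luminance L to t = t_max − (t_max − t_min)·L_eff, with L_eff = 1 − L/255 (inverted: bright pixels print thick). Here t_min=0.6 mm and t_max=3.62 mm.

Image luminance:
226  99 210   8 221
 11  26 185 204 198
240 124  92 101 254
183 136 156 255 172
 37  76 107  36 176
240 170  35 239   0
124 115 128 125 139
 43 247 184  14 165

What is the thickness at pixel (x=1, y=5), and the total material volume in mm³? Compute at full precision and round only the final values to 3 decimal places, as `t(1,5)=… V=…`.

t(1,5)=2.613 V=29.990

span = t_max - t_min = 3.62 - 0.6 = 3.020
L(1,5) = 170, L_eff = 1 - 170/255 = 0.333333 (inverted)
t(1,5) = 3.62 - 3.020·0.333333 = 2.613
Σt over all 8·5 pixels = 1136651/12750 ≈ 89.1490980
V = pitch²·Σt = 0.58²·1136651/12750 = 29.990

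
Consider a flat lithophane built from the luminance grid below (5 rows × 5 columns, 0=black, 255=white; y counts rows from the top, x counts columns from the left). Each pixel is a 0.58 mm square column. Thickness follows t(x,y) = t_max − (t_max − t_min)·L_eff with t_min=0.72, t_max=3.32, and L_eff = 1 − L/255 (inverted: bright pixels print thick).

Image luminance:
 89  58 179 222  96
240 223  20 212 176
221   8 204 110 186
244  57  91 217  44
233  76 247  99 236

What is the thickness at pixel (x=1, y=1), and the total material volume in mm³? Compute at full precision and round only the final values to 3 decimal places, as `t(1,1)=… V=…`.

span = t_max - t_min = 3.32 - 0.72 = 2.600
L(1,1) = 223, L_eff = 1 - 223/255 = 0.125490 (inverted)
t(1,1) = 3.32 - 2.600·0.125490 = 2.994
Σt over all 5·5 pixels = 72194/1275 ≈ 56.6227451
V = pitch²·Σt = 0.58²·72194/1275 = 19.048

t(1,1)=2.994 V=19.048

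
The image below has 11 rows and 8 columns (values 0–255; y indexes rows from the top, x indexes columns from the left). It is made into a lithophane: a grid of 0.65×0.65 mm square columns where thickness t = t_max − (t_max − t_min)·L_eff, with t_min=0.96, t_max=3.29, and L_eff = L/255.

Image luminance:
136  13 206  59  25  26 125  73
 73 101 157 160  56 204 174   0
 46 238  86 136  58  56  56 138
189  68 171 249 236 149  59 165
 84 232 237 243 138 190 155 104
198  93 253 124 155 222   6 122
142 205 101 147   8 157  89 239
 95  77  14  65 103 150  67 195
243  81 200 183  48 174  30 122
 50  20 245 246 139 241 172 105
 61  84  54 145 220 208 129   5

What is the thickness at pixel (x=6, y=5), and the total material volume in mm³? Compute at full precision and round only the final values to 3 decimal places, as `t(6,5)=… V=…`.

t(6,5)=3.235 V=78.687

span = t_max - t_min = 3.29 - 0.96 = 2.330
L(6,5) = 6, L_eff = 6/255 = 0.023529
t(6,5) = 3.29 - 2.330·0.023529 = 3.235
Σt over all 11·8 pixels = 4749161/25500 ≈ 186.2416078
V = pitch²·Σt = 0.65²·4749161/25500 = 78.687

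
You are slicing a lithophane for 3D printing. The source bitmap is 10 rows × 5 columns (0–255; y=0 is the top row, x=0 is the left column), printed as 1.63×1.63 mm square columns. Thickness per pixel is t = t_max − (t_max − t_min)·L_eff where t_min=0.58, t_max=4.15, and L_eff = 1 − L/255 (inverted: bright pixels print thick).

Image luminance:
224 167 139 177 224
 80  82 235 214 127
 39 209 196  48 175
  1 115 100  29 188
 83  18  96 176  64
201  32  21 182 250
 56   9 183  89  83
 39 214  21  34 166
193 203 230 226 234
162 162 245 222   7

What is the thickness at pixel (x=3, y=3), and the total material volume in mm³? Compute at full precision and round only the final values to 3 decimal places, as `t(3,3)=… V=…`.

span = t_max - t_min = 4.15 - 0.58 = 3.570
L(3,3) = 29, L_eff = 1 - 29/255 = 0.886275 (inverted)
t(3,3) = 4.15 - 3.570·0.886275 = 0.986
Σt over all 10·5 pixels = 122.38
V = pitch²·Σt = 1.63²·122.38 = 325.151

t(3,3)=0.986 V=325.151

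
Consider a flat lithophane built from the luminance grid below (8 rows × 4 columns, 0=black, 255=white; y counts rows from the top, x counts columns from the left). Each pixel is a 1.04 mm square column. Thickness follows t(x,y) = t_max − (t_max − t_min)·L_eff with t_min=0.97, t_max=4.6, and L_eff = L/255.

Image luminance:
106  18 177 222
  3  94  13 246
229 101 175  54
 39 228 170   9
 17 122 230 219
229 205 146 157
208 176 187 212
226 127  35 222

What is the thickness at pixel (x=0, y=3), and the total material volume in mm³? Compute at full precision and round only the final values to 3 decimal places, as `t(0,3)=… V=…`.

span = t_max - t_min = 4.6 - 0.97 = 3.630
L(0,3) = 39, L_eff = 39/255 = 0.152941
t(0,3) = 4.6 - 3.630·0.152941 = 4.045
Σt over all 8·4 pixels = 347179/4250 ≈ 81.6891765
V = pitch²·Σt = 1.04²·347179/4250 = 88.355

t(0,3)=4.045 V=88.355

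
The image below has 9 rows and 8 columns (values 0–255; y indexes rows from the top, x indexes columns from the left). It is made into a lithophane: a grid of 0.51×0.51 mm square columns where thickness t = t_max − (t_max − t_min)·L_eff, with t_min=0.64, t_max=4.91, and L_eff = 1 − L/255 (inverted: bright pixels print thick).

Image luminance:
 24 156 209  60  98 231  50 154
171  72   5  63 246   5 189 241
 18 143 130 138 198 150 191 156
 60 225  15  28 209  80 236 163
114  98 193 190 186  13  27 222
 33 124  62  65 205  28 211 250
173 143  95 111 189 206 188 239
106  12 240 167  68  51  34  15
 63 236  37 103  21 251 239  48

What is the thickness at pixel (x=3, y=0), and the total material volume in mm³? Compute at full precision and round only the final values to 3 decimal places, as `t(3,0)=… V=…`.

span = t_max - t_min = 4.91 - 0.64 = 4.270
L(3,0) = 60, L_eff = 1 - 60/255 = 0.764706 (inverted)
t(3,0) = 4.91 - 4.270·0.764706 = 1.645
Σt over all 9·8 pixels = 509063/2550 ≈ 199.6325490
V = pitch²·Σt = 0.51²·509063/2550 = 51.924

t(3,0)=1.645 V=51.924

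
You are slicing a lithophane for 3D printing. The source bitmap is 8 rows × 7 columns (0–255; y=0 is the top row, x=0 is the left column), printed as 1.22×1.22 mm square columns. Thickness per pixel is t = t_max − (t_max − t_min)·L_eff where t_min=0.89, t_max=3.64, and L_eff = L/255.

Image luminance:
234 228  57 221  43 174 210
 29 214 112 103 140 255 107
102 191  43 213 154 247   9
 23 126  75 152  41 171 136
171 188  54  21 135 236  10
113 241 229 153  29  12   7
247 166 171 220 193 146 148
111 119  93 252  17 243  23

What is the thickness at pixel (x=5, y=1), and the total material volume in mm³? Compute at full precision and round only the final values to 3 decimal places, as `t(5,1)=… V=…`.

t(5,1)=0.890 V=182.079

span = t_max - t_min = 3.64 - 0.89 = 2.750
L(5,1) = 255, L_eff = 255/255 = 1.000000
t(5,1) = 3.64 - 2.750·1.000000 = 0.890
Σt over all 8·7 pixels = 311947/2550 ≈ 122.3321569
V = pitch²·Σt = 1.22²·311947/2550 = 182.079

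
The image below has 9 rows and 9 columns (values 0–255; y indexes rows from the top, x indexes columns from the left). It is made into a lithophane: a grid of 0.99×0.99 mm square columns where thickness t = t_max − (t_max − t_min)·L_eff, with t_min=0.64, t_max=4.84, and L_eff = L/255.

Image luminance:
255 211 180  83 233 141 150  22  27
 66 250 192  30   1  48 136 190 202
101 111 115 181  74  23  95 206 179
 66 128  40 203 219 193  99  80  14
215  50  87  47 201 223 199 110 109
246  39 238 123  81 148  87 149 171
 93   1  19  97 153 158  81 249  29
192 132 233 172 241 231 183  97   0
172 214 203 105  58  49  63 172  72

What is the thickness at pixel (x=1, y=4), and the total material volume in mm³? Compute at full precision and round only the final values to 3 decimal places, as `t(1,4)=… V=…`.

t(1,4)=4.016 V=214.158

span = t_max - t_min = 4.84 - 0.64 = 4.200
L(1,4) = 50, L_eff = 50/255 = 0.196078
t(1,4) = 4.84 - 4.200·0.196078 = 4.016
Σt over all 9·9 pixels = 18573/85 ≈ 218.5058824
V = pitch²·Σt = 0.99²·18573/85 = 214.158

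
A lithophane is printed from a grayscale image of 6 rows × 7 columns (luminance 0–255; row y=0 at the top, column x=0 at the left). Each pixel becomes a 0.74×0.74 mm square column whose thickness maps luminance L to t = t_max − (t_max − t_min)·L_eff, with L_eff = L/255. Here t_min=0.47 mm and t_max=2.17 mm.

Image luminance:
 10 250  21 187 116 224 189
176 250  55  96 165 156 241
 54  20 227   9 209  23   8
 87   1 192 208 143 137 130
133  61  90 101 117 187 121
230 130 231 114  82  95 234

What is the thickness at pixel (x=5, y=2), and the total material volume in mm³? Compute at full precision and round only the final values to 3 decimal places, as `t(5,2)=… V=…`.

t(5,2)=2.017 V=29.793

span = t_max - t_min = 2.17 - 0.47 = 1.700
L(5,2) = 23, L_eff = 23/255 = 0.090196
t(5,2) = 2.17 - 1.700·0.090196 = 2.017
Σt over all 6·7 pixels = 8161/150 ≈ 54.4066667
V = pitch²·Σt = 0.74²·8161/150 = 29.793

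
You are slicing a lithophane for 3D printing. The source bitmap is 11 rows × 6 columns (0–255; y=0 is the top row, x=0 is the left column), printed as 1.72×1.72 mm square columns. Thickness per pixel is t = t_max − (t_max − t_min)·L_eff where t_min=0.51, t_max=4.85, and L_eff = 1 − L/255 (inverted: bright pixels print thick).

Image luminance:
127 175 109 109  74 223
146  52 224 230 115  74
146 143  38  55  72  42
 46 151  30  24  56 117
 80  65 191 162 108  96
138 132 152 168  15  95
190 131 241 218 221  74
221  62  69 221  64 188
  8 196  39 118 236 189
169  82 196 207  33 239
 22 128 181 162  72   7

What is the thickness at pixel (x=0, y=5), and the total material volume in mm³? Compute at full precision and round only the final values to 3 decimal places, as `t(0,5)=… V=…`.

t(0,5)=2.859 V=510.644

span = t_max - t_min = 4.85 - 0.51 = 4.340
L(0,5) = 138, L_eff = 1 - 138/255 = 0.458824 (inverted)
t(0,5) = 4.85 - 4.340·0.458824 = 2.859
Σt over all 11·6 pixels = 2200753/12750 ≈ 172.6080784
V = pitch²·Σt = 1.72²·2200753/12750 = 510.644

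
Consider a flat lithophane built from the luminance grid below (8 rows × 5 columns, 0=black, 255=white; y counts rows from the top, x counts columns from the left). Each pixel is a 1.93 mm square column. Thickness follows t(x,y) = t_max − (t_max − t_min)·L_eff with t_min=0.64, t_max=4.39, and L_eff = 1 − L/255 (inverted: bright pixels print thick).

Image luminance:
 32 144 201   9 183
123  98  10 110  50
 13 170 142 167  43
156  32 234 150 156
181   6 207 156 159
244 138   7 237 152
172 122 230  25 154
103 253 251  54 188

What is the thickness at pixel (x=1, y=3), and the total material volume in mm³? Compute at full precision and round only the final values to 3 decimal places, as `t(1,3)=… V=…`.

t(1,3)=1.111 V=383.599

span = t_max - t_min = 4.39 - 0.64 = 3.750
L(1,3) = 32, L_eff = 1 - 32/255 = 0.874510 (inverted)
t(1,3) = 4.39 - 3.750·0.874510 = 1.111
Σt over all 8·5 pixels = 17507/170 ≈ 102.9823529
V = pitch²·Σt = 1.93²·17507/170 = 383.599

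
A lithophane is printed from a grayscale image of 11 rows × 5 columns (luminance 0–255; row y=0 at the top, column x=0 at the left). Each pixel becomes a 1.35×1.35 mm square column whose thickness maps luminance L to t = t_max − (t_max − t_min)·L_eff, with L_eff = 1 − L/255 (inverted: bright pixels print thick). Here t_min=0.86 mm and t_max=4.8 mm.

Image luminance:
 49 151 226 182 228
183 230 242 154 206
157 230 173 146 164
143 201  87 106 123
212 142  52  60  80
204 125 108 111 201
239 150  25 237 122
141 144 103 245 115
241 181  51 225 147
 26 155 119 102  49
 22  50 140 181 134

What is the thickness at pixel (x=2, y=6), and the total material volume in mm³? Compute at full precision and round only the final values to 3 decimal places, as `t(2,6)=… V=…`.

t(2,6)=1.246 V=312.043

span = t_max - t_min = 4.8 - 0.86 = 3.940
L(2,6) = 25, L_eff = 1 - 25/255 = 0.901961 (inverted)
t(2,6) = 4.8 - 3.940·0.901961 = 1.246
Σt over all 11·5 pixels = 436603/2550 ≈ 171.2168627
V = pitch²·Σt = 1.35²·436603/2550 = 312.043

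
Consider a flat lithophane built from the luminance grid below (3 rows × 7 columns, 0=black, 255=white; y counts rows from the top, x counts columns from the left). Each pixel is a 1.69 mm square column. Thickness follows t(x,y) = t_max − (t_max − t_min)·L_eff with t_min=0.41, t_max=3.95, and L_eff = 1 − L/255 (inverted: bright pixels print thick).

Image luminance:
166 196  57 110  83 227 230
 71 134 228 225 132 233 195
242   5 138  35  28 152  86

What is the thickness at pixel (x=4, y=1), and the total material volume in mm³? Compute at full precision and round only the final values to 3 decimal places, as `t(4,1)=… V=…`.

span = t_max - t_min = 3.95 - 0.41 = 3.540
L(4,1) = 132, L_eff = 1 - 132/255 = 0.482353 (inverted)
t(4,1) = 3.95 - 3.540·0.482353 = 2.242
Σt over all 3·7 pixels = 423999/8500 ≈ 49.8822353
V = pitch²·Σt = 1.69²·423999/8500 = 142.469

t(4,1)=2.242 V=142.469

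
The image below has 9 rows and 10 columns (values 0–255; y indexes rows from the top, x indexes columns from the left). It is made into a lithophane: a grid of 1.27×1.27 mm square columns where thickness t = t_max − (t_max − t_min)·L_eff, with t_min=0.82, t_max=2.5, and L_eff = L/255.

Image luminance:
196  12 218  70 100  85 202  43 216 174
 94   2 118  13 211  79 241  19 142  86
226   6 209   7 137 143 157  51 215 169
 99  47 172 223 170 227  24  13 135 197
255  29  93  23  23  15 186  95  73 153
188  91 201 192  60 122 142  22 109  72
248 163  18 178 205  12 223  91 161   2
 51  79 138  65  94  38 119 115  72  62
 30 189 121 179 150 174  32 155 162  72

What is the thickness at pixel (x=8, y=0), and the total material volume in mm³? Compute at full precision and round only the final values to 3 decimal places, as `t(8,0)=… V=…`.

span = t_max - t_min = 2.5 - 0.82 = 1.680
L(8,0) = 216, L_eff = 216/255 = 0.847059
t(8,0) = 2.5 - 1.680·0.847059 = 1.077
Σt over all 9·10 pixels = 66253/425 ≈ 155.8894118
V = pitch²·Σt = 1.27²·66253/425 = 251.434

t(8,0)=1.077 V=251.434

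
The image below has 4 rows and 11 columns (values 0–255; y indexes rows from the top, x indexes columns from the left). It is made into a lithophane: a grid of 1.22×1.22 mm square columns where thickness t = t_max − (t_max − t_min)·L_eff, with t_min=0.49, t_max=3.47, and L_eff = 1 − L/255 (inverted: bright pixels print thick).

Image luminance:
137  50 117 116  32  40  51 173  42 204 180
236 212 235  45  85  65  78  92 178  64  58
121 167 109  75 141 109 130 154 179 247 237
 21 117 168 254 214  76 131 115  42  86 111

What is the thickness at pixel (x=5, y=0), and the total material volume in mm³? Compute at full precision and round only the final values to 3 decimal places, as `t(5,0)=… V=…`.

t(5,0)=0.957 V=127.652

span = t_max - t_min = 3.47 - 0.49 = 2.980
L(5,0) = 40, L_eff = 1 - 40/255 = 0.843137 (inverted)
t(5,0) = 3.47 - 2.980·0.843137 = 0.957
Σt over all 4·11 pixels = 546748/6375 ≈ 85.7643922
V = pitch²·Σt = 1.22²·546748/6375 = 127.652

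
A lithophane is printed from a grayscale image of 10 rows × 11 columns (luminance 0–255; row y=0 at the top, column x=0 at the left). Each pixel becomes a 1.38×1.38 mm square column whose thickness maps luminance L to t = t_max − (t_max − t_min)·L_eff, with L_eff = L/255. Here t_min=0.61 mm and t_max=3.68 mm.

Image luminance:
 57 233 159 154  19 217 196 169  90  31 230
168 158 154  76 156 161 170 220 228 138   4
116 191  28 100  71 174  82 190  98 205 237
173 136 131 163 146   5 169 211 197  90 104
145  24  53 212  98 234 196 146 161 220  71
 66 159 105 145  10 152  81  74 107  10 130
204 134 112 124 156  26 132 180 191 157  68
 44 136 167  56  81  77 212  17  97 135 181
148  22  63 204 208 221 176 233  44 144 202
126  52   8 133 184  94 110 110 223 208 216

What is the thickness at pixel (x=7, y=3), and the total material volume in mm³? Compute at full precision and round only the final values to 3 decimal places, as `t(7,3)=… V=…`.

t(7,3)=1.140 V=435.701

span = t_max - t_min = 3.68 - 0.61 = 3.070
L(7,3) = 211, L_eff = 211/255 = 0.827451
t(7,3) = 3.68 - 3.070·0.827451 = 1.140
Σt over all 10·11 pixels = 17159/75 ≈ 228.7866667
V = pitch²·Σt = 1.38²·17159/75 = 435.701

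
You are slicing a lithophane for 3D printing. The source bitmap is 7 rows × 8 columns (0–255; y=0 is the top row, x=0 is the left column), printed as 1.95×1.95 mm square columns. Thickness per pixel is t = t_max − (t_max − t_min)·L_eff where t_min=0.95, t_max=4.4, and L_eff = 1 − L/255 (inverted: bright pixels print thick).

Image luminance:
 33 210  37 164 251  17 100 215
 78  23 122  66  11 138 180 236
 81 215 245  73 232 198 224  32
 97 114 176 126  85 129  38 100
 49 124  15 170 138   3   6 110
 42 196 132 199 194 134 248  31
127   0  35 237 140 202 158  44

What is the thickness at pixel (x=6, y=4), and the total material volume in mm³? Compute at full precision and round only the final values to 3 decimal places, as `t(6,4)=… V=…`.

t(6,4)=1.031 V=551.094

span = t_max - t_min = 4.4 - 0.95 = 3.450
L(6,4) = 6, L_eff = 1 - 6/255 = 0.976471 (inverted)
t(6,4) = 4.4 - 3.450·0.976471 = 1.031
Σt over all 7·8 pixels = 12319/85 ≈ 144.9294118
V = pitch²·Σt = 1.95²·12319/85 = 551.094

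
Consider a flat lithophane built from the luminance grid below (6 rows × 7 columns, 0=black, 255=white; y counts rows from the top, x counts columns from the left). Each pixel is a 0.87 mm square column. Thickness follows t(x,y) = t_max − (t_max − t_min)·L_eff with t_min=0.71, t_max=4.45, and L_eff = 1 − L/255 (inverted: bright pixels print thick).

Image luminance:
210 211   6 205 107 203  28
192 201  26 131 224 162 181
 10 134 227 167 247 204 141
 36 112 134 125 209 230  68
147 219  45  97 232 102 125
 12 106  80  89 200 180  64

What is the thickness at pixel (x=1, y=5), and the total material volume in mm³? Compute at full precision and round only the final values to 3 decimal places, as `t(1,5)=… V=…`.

t(1,5)=2.265 V=87.280

span = t_max - t_min = 4.45 - 0.71 = 3.740
L(1,5) = 106, L_eff = 1 - 106/255 = 0.584314 (inverted)
t(1,5) = 4.45 - 3.740·0.584314 = 2.265
Σt over all 6·7 pixels = 115.312
V = pitch²·Σt = 0.87²·115.312 = 87.280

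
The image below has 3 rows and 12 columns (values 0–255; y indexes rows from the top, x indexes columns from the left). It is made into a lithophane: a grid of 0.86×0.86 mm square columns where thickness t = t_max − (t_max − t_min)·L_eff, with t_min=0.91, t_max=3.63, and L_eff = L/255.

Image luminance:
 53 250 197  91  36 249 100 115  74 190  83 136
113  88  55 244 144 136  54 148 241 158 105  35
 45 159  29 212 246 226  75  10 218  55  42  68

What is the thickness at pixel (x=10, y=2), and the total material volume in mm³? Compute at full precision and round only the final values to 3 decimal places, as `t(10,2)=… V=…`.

t(10,2)=3.182 V=61.308

span = t_max - t_min = 3.63 - 0.91 = 2.720
L(10,2) = 42, L_eff = 42/255 = 0.164706
t(10,2) = 3.63 - 2.720·0.164706 = 3.182
Σt over all 3·12 pixels = 6217/75 ≈ 82.8933333
V = pitch²·Σt = 0.86²·6217/75 = 61.308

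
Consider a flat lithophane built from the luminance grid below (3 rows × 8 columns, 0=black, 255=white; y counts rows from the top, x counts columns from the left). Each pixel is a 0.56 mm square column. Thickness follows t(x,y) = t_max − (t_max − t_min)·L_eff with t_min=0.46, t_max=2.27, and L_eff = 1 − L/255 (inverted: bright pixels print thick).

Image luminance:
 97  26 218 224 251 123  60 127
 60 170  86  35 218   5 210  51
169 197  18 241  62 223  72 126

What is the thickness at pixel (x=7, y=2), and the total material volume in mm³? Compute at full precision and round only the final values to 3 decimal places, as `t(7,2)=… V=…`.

t(7,2)=1.354 V=10.294

span = t_max - t_min = 2.27 - 0.46 = 1.810
L(7,2) = 126, L_eff = 1 - 126/255 = 0.505882 (inverted)
t(7,2) = 2.27 - 1.810·0.505882 = 1.354
Σt over all 3·8 pixels = 279003/8500 ≈ 32.8238824
V = pitch²·Σt = 0.56²·279003/8500 = 10.294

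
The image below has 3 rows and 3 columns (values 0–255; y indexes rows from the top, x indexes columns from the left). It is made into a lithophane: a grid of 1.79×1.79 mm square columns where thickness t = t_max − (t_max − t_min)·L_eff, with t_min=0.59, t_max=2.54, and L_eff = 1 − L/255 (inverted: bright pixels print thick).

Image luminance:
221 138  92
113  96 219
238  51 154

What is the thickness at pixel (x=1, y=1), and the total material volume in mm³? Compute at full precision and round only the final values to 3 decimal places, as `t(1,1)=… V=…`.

t(1,1)=1.324 V=49.405

span = t_max - t_min = 2.54 - 0.59 = 1.950
L(1,1) = 96, L_eff = 1 - 96/255 = 0.623529 (inverted)
t(1,1) = 2.54 - 1.950·0.623529 = 1.324
Σt over all 3·3 pixels = 26213/1700 ≈ 15.4194118
V = pitch²·Σt = 1.79²·26213/1700 = 49.405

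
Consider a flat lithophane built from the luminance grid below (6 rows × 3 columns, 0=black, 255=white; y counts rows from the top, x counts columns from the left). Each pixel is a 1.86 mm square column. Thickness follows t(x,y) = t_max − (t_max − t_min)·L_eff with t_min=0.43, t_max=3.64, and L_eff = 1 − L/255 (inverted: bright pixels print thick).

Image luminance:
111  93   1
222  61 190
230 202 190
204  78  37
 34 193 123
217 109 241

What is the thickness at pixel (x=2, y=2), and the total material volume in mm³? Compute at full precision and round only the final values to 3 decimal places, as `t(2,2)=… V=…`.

span = t_max - t_min = 3.64 - 0.43 = 3.210
L(2,2) = 190, L_eff = 1 - 190/255 = 0.254902 (inverted)
t(2,2) = 3.64 - 3.210·0.254902 = 2.822
Σt over all 6·3 pixels = 168571/4250 ≈ 39.6637647
V = pitch²·Σt = 1.86²·168571/4250 = 137.221

t(2,2)=2.822 V=137.221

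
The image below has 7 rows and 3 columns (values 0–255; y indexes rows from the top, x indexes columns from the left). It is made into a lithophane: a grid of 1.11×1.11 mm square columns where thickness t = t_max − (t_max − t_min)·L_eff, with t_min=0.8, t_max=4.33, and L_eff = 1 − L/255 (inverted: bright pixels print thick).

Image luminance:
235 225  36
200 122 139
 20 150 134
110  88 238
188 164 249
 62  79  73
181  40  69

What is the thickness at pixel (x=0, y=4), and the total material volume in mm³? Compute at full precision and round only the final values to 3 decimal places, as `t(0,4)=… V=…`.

t(0,4)=3.403 V=68.491

span = t_max - t_min = 4.33 - 0.8 = 3.530
L(0,4) = 188, L_eff = 1 - 188/255 = 0.262745 (inverted)
t(0,4) = 4.33 - 3.530·0.262745 = 3.403
Σt over all 7·3 pixels = 236251/4250 ≈ 55.5884706
V = pitch²·Σt = 1.11²·236251/4250 = 68.491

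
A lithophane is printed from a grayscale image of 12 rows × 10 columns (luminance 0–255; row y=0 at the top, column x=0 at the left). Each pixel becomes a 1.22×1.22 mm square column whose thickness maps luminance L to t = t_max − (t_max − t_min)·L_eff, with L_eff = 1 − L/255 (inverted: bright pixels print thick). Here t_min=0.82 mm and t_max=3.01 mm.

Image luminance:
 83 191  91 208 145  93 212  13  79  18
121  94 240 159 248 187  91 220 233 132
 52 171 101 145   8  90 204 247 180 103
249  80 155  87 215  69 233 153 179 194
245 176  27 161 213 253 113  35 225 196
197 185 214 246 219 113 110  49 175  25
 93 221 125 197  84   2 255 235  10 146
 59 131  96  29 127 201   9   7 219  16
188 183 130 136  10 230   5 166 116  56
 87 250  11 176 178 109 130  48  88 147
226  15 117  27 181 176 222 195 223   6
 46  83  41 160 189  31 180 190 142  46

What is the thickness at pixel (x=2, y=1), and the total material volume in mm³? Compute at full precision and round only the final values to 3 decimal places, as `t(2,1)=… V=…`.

span = t_max - t_min = 3.01 - 0.82 = 2.190
L(2,1) = 240, L_eff = 1 - 240/255 = 0.058824 (inverted)
t(2,1) = 3.01 - 2.190·0.058824 = 2.881
Σt over all 12·10 pixels = 503874/2125 ≈ 237.1171765
V = pitch²·Σt = 1.22²·503874/2125 = 352.925

t(2,1)=2.881 V=352.925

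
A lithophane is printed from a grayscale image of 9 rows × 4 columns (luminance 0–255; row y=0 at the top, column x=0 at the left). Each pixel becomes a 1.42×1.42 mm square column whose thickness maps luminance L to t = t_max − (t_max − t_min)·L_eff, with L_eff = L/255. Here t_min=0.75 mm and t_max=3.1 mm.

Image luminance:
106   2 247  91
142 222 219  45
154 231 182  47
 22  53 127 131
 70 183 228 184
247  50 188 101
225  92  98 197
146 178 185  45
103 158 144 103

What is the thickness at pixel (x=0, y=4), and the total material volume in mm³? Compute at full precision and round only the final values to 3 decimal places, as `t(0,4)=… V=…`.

span = t_max - t_min = 3.1 - 0.75 = 2.350
L(0,4) = 70, L_eff = 70/255 = 0.274510
t(0,4) = 3.1 - 2.350·0.274510 = 2.455
Σt over all 9·4 pixels = 168349/2550 ≈ 66.0192157
V = pitch²·Σt = 1.42²·168349/2550 = 133.121

t(0,4)=2.455 V=133.121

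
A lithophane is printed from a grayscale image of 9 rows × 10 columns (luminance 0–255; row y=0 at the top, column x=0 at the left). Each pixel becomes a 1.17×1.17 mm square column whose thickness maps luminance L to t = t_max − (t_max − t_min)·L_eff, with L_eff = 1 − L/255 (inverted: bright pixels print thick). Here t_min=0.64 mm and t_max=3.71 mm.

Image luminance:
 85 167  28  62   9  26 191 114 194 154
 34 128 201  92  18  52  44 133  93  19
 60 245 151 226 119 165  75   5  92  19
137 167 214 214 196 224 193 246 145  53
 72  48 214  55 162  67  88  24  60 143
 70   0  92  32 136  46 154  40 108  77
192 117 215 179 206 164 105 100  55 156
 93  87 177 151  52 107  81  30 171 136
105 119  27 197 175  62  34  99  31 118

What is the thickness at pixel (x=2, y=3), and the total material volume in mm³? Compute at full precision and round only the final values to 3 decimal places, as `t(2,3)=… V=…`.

span = t_max - t_min = 3.71 - 0.64 = 3.070
L(2,3) = 214, L_eff = 1 - 214/255 = 0.160784 (inverted)
t(2,3) = 3.71 - 3.070·0.160784 = 3.216
Σt over all 9·10 pixels = 4544633/25500 ≈ 178.2209020
V = pitch²·Σt = 1.17²·4544633/25500 = 243.967

t(2,3)=3.216 V=243.967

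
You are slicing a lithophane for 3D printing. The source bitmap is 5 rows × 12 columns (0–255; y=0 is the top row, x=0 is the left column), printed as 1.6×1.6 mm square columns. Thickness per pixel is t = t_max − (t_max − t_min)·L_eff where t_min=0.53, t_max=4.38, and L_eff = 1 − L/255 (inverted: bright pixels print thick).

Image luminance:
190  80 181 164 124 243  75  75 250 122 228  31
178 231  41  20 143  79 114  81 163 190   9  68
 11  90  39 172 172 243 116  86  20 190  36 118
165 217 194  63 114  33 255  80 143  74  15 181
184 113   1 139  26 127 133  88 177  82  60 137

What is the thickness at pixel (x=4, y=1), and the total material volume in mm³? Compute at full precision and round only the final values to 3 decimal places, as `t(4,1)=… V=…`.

t(4,1)=2.689 V=358.690

span = t_max - t_min = 4.38 - 0.53 = 3.850
L(4,1) = 143, L_eff = 1 - 143/255 = 0.439216 (inverted)
t(4,1) = 4.38 - 3.850·0.439216 = 2.689
Σt over all 5·12 pixels = 21017/150 ≈ 140.1133333
V = pitch²·Σt = 1.6²·21017/150 = 358.690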